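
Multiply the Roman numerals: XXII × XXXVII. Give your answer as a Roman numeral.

XXII = 22
XXXVII = 37
22 × 37 = 814

DCCCXIV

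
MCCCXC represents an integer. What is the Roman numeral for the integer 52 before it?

MCCCXC = 1390
1390 - 52 = 1338

MCCCXXXVIII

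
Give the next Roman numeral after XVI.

XVI = 16, so the next integer is 16 + 1 = 17

XVII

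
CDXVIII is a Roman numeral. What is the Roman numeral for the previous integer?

CDXVIII = 418; previous is 417

CDXVII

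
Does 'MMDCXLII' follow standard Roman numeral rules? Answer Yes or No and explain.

'MMDCXLII': Check the rules: uses only the symbols I, V, X, L, C, D, M; no symbol is repeated more than three times in a row; V, L and D each appear at most once; the only place a smaller symbol precedes a larger one is the allowed subtractive pair XL, the symbol right after such a pair (if any) is smaller than the pair's first symbol, and otherwise the values never increase from left to right. Value: M (1000) + M (1000) + D (500) + C (100) + XL (40) + I (1) + I (1) = 2642. So it is a valid standard Roman numeral.

Yes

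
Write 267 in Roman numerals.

Convert 267 to Roman numerals:
  267 contains 2×100 (CC)
  67 contains 1×50 (L)
  17 contains 1×10 (X)
  7 contains 1×5 (V)
  2 contains 2×1 (II)

CCLXVII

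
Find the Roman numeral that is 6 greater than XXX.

XXX = 30
30 + 6 = 36

XXXVI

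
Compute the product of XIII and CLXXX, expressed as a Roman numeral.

XIII = 13
CLXXX = 180
13 × 180 = 2340

MMCCCXL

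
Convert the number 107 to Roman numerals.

Convert 107 to Roman numerals:
  107 contains 1×100 (C)
  7 contains 1×5 (V)
  2 contains 2×1 (II)

CVII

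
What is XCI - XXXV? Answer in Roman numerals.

XCI = 91
XXXV = 35
91 - 35 = 56

LVI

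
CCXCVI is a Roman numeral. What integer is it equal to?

CCXCVI: C=100, C=100, XC=90, V=5, I=1
100 + 100 + 90 + 5 + 1 = 296

296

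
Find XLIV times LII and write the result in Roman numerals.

XLIV = 44
LII = 52
44 × 52 = 2288

MMCCLXXXVIII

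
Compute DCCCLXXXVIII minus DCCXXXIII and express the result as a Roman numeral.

DCCCLXXXVIII = 888
DCCXXXIII = 733
888 - 733 = 155

CLV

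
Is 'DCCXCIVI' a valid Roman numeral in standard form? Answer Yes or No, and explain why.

'DCCXCIVI': I cannot come right after the subtractive pair IV: once I is subtracted in IV, the next symbol must be smaller than I

No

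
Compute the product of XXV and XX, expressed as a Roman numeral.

XXV = 25
XX = 20
25 × 20 = 500

D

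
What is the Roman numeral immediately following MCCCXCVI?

MCCCXCVI = 1396, so the next integer is 1396 + 1 = 1397

MCCCXCVII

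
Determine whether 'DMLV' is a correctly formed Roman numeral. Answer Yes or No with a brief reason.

'DMLV': Invalid subtractive combination: DM

No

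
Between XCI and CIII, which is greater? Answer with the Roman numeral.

XCI = 91
CIII = 103
103 is larger

CIII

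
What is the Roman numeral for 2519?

Convert 2519 to Roman numerals:
  2519 contains 2×1000 (MM)
  519 contains 1×500 (D)
  19 contains 1×10 (X)
  9 contains 1×9 (IX)

MMDXIX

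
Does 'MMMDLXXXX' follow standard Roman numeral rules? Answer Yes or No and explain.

'MMMDLXXXX': More than 3 consecutive X's

No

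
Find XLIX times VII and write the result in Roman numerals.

XLIX = 49
VII = 7
49 × 7 = 343

CCCXLIII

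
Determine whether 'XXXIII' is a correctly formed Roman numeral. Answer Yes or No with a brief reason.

'XXXIII': Check the rules: uses only the symbols I, V, X, L, C, D, M; no symbol is repeated more than three times in a row; V, L and D each appear at most once; no smaller symbol precedes a larger one (values never increase from left to right). Value: X (10) + X (10) + X (10) + I (1) + I (1) + I (1) = 33. So it is a valid standard Roman numeral.

Yes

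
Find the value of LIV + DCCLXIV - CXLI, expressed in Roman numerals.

LIV = 54, DCCLXIV = 764, CXLI = 141
54 + 764 = 818
818 - 141 = 677

DCLXXVII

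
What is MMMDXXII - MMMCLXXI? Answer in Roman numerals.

MMMDXXII = 3522
MMMCLXXI = 3171
3522 - 3171 = 351

CCCLI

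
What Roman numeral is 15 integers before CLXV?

CLXV = 165
165 - 15 = 150

CL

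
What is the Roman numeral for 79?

Convert 79 to Roman numerals:
  79 contains 1×50 (L)
  29 contains 2×10 (XX)
  9 contains 1×9 (IX)

LXXIX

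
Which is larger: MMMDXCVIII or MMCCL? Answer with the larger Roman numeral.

MMMDXCVIII = 3598
MMCCL = 2250
3598 is larger

MMMDXCVIII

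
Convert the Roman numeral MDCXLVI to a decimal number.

MDCXLVI: M=1000, D=500, C=100, XL=40, V=5, I=1
1000 + 500 + 100 + 40 + 5 + 1 = 1646

1646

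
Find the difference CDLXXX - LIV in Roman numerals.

CDLXXX = 480
LIV = 54
480 - 54 = 426

CDXXVI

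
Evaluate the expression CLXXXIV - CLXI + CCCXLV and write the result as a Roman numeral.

CLXXXIV = 184, CLXI = 161, CCCXLV = 345
184 - 161 = 23
23 + 345 = 368

CCCLXVIII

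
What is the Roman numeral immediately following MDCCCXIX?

MDCCCXIX = 1819; next is 1820

MDCCCXX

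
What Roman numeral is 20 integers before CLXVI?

CLXVI = 166
166 - 20 = 146

CXLVI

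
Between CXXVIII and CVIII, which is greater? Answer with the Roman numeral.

CXXVIII = 128
CVIII = 108
128 is larger

CXXVIII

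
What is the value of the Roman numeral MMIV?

MMIV: M=1000, M=1000, IV=4
1000 + 1000 + 4 = 2004

2004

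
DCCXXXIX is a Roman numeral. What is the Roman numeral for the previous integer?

DCCXXXIX = 739; previous is 738

DCCXXXVIII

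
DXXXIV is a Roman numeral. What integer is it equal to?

DXXXIV: D=500, X=10, X=10, X=10, IV=4
500 + 10 + 10 + 10 + 4 = 534

534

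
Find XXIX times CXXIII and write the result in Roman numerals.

XXIX = 29
CXXIII = 123
29 × 123 = 3567

MMMDLXVII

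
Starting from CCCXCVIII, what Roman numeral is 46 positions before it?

CCCXCVIII = 398
398 - 46 = 352

CCCLII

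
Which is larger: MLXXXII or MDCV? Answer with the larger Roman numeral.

MLXXXII = 1082
MDCV = 1605
1605 is larger

MDCV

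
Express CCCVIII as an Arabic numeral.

CCCVIII: C=100, C=100, C=100, V=5, I=1, I=1, I=1
100 + 100 + 100 + 5 + 1 + 1 + 1 = 308

308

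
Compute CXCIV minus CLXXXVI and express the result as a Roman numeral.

CXCIV = 194
CLXXXVI = 186
194 - 186 = 8

VIII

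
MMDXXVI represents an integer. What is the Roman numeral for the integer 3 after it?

MMDXXVI = 2526
2526 + 3 = 2529

MMDXXIX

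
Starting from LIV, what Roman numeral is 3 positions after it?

LIV = 54
54 + 3 = 57

LVII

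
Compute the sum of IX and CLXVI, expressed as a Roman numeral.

IX = 9
CLXVI = 166
9 + 166 = 175

CLXXV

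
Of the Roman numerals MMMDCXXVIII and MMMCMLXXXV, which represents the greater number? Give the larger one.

MMMDCXXVIII = 3628
MMMCMLXXXV = 3985
3985 is larger

MMMCMLXXXV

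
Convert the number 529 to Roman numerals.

Convert 529 to Roman numerals:
  529 contains 1×500 (D)
  29 contains 2×10 (XX)
  9 contains 1×9 (IX)

DXXIX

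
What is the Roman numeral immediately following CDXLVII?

CDXLVII = 447, so the next integer is 447 + 1 = 448

CDXLVIII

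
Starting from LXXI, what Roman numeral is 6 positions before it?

LXXI = 71
71 - 6 = 65

LXV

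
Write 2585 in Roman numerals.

Convert 2585 to Roman numerals:
  2585 contains 2×1000 (MM)
  585 contains 1×500 (D)
  85 contains 1×50 (L)
  35 contains 3×10 (XXX)
  5 contains 1×5 (V)

MMDLXXXV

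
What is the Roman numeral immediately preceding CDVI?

CDVI = 406; previous is 405

CDV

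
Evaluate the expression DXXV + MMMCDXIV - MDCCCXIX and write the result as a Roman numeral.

DXXV = 525, MMMCDXIV = 3414, MDCCCXIX = 1819
525 + 3414 = 3939
3939 - 1819 = 2120

MMCXX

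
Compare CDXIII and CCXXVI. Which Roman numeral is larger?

CDXIII = 413
CCXXVI = 226
413 is larger

CDXIII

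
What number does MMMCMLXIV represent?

MMMCMLXIV: M=1000, M=1000, M=1000, CM=900, L=50, X=10, IV=4
1000 + 1000 + 1000 + 900 + 50 + 10 + 4 = 3964

3964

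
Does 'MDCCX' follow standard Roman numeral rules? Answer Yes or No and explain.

'MDCCX': Check the rules: uses only the symbols I, V, X, L, C, D, M; no symbol is repeated more than three times in a row; V, L and D each appear at most once; no smaller symbol precedes a larger one (values never increase from left to right). Value: M (1000) + D (500) + C (100) + C (100) + X (10) = 1710. So it is a valid standard Roman numeral.

Yes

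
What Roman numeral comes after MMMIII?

MMMIII = 3003, so the next integer is 3003 + 1 = 3004

MMMIV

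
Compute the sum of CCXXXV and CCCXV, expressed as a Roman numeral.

CCXXXV = 235
CCCXV = 315
235 + 315 = 550

DL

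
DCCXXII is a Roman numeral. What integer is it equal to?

DCCXXII: D=500, C=100, C=100, X=10, X=10, I=1, I=1
500 + 100 + 100 + 10 + 10 + 1 + 1 = 722

722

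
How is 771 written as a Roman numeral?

Convert 771 to Roman numerals:
  771 contains 1×500 (D)
  271 contains 2×100 (CC)
  71 contains 1×50 (L)
  21 contains 2×10 (XX)
  1 contains 1×1 (I)

DCCLXXI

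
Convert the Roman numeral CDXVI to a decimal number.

CDXVI: CD=400, X=10, V=5, I=1
400 + 10 + 5 + 1 = 416

416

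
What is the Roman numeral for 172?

Convert 172 to Roman numerals:
  172 contains 1×100 (C)
  72 contains 1×50 (L)
  22 contains 2×10 (XX)
  2 contains 2×1 (II)

CLXXII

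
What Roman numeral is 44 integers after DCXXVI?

DCXXVI = 626
626 + 44 = 670

DCLXX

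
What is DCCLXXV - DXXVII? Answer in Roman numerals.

DCCLXXV = 775
DXXVII = 527
775 - 527 = 248

CCXLVIII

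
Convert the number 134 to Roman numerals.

Convert 134 to Roman numerals:
  134 contains 1×100 (C)
  34 contains 3×10 (XXX)
  4 contains 1×4 (IV)

CXXXIV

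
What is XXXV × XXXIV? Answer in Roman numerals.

XXXV = 35
XXXIV = 34
35 × 34 = 1190

MCXC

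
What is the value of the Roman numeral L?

L: L=50

50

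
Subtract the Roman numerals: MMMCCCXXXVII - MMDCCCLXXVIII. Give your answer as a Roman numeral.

MMMCCCXXXVII = 3337
MMDCCCLXXVIII = 2878
3337 - 2878 = 459

CDLIX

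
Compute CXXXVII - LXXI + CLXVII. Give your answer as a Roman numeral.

CXXXVII = 137, LXXI = 71, CLXVII = 167
137 - 71 = 66
66 + 167 = 233

CCXXXIII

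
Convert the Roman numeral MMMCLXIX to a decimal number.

MMMCLXIX: M=1000, M=1000, M=1000, C=100, L=50, X=10, IX=9
1000 + 1000 + 1000 + 100 + 50 + 10 + 9 = 3169

3169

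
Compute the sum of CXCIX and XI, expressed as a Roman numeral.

CXCIX = 199
XI = 11
199 + 11 = 210

CCX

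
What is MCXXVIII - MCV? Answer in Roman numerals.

MCXXVIII = 1128
MCV = 1105
1128 - 1105 = 23

XXIII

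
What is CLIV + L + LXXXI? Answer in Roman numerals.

CLIV = 154, L = 50, LXXXI = 81
154 + 50 = 204
204 + 81 = 285

CCLXXXV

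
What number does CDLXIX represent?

CDLXIX: CD=400, L=50, X=10, IX=9
400 + 50 + 10 + 9 = 469

469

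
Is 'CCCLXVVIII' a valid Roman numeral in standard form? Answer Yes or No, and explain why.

'CCCLXVVIII': V should not appear more than once

No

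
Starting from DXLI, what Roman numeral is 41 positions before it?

DXLI = 541
541 - 41 = 500

D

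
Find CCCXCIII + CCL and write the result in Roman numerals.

CCCXCIII = 393
CCL = 250
393 + 250 = 643

DCXLIII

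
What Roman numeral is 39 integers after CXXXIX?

CXXXIX = 139
139 + 39 = 178

CLXXVIII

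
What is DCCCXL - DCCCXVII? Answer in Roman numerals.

DCCCXL = 840
DCCCXVII = 817
840 - 817 = 23

XXIII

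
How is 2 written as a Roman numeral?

Convert 2 to Roman numerals:
  2 contains 2×1 (II)

II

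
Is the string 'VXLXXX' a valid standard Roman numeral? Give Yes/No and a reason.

'VXLXXX': Invalid subtractive combination: VX

No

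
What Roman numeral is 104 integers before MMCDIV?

MMCDIV = 2404
2404 - 104 = 2300

MMCCC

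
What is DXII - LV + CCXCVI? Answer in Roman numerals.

DXII = 512, LV = 55, CCXCVI = 296
512 - 55 = 457
457 + 296 = 753

DCCLIII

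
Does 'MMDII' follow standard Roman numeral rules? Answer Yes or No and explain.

'MMDII': Check the rules: uses only the symbols I, V, X, L, C, D, M; no symbol is repeated more than three times in a row; V, L and D each appear at most once; no smaller symbol precedes a larger one (values never increase from left to right). Value: M (1000) + M (1000) + D (500) + I (1) + I (1) = 2502. So it is a valid standard Roman numeral.

Yes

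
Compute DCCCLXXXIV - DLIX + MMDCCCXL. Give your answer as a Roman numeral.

DCCCLXXXIV = 884, DLIX = 559, MMDCCCXL = 2840
884 - 559 = 325
325 + 2840 = 3165

MMMCLXV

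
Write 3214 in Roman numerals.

Convert 3214 to Roman numerals:
  3214 contains 3×1000 (MMM)
  214 contains 2×100 (CC)
  14 contains 1×10 (X)
  4 contains 1×4 (IV)

MMMCCXIV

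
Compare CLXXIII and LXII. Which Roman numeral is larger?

CLXXIII = 173
LXII = 62
173 is larger

CLXXIII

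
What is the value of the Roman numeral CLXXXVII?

CLXXXVII: C=100, L=50, X=10, X=10, X=10, V=5, I=1, I=1
100 + 50 + 10 + 10 + 10 + 5 + 1 + 1 = 187

187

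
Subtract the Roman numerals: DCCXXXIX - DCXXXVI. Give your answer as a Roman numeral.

DCCXXXIX = 739
DCXXXVI = 636
739 - 636 = 103

CIII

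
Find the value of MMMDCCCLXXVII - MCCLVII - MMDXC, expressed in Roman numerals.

MMMDCCCLXXVII = 3877, MCCLVII = 1257, MMDXC = 2590
3877 - 1257 = 2620
2620 - 2590 = 30

XXX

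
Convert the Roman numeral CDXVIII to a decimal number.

CDXVIII: CD=400, X=10, V=5, I=1, I=1, I=1
400 + 10 + 5 + 1 + 1 + 1 = 418

418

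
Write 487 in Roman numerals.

Convert 487 to Roman numerals:
  487 contains 1×400 (CD)
  87 contains 1×50 (L)
  37 contains 3×10 (XXX)
  7 contains 1×5 (V)
  2 contains 2×1 (II)

CDLXXXVII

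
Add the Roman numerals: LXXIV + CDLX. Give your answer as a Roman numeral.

LXXIV = 74
CDLX = 460
74 + 460 = 534

DXXXIV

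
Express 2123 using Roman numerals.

Convert 2123 to Roman numerals:
  2123 contains 2×1000 (MM)
  123 contains 1×100 (C)
  23 contains 2×10 (XX)
  3 contains 3×1 (III)

MMCXXIII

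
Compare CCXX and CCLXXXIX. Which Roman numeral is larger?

CCXX = 220
CCLXXXIX = 289
289 is larger

CCLXXXIX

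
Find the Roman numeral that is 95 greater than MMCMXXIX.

MMCMXXIX = 2929
2929 + 95 = 3024

MMMXXIV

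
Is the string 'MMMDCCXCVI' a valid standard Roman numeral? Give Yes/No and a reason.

'MMMDCCXCVI': Check the rules: uses only the symbols I, V, X, L, C, D, M; no symbol is repeated more than three times in a row; V, L and D each appear at most once; the only place a smaller symbol precedes a larger one is the allowed subtractive pair XC, the symbol right after such a pair (if any) is smaller than the pair's first symbol, and otherwise the values never increase from left to right. Value: M (1000) + M (1000) + M (1000) + D (500) + C (100) + C (100) + XC (90) + V (5) + I (1) = 3796. So it is a valid standard Roman numeral.

Yes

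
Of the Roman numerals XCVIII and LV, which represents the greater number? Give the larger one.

XCVIII = 98
LV = 55
98 is larger

XCVIII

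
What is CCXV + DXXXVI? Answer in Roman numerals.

CCXV = 215
DXXXVI = 536
215 + 536 = 751

DCCLI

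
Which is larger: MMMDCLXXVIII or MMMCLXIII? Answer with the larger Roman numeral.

MMMDCLXXVIII = 3678
MMMCLXIII = 3163
3678 is larger

MMMDCLXXVIII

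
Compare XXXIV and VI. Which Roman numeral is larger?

XXXIV = 34
VI = 6
34 is larger

XXXIV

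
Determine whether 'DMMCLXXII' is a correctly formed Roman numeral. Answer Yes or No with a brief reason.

'DMMCLXXII': Invalid subtractive combination: DM

No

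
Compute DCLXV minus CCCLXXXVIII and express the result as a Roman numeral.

DCLXV = 665
CCCLXXXVIII = 388
665 - 388 = 277

CCLXXVII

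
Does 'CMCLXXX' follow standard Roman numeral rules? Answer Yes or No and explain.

'CMCLXXX': C cannot come right after the subtractive pair CM: once C is subtracted in CM, the next symbol must be smaller than C

No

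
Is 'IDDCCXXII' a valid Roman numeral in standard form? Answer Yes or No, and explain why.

'IDDCCXXII': D should not appear more than once

No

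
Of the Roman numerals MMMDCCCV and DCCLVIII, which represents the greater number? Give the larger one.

MMMDCCCV = 3805
DCCLVIII = 758
3805 is larger

MMMDCCCV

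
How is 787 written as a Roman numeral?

Convert 787 to Roman numerals:
  787 contains 1×500 (D)
  287 contains 2×100 (CC)
  87 contains 1×50 (L)
  37 contains 3×10 (XXX)
  7 contains 1×5 (V)
  2 contains 2×1 (II)

DCCLXXXVII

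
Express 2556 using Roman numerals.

Convert 2556 to Roman numerals:
  2556 contains 2×1000 (MM)
  556 contains 1×500 (D)
  56 contains 1×50 (L)
  6 contains 1×5 (V)
  1 contains 1×1 (I)

MMDLVI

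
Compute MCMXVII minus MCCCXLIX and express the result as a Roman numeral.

MCMXVII = 1917
MCCCXLIX = 1349
1917 - 1349 = 568

DLXVIII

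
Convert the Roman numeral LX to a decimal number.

LX: L=50, X=10
50 + 10 = 60

60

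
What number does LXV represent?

LXV: L=50, X=10, V=5
50 + 10 + 5 = 65

65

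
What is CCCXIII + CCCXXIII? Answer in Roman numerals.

CCCXIII = 313
CCCXXIII = 323
313 + 323 = 636

DCXXXVI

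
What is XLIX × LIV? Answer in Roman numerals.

XLIX = 49
LIV = 54
49 × 54 = 2646

MMDCXLVI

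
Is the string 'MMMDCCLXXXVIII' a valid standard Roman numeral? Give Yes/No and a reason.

'MMMDCCLXXXVIII': Check the rules: uses only the symbols I, V, X, L, C, D, M; no symbol is repeated more than three times in a row; V, L and D each appear at most once; no smaller symbol precedes a larger one (values never increase from left to right). Value: M (1000) + M (1000) + M (1000) + D (500) + C (100) + C (100) + L (50) + X (10) + X (10) + X (10) + V (5) + I (1) + I (1) + I (1) = 3788. So it is a valid standard Roman numeral.

Yes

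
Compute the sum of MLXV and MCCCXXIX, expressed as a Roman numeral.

MLXV = 1065
MCCCXXIX = 1329
1065 + 1329 = 2394

MMCCCXCIV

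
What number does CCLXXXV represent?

CCLXXXV: C=100, C=100, L=50, X=10, X=10, X=10, V=5
100 + 100 + 50 + 10 + 10 + 10 + 5 = 285

285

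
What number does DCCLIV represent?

DCCLIV: D=500, C=100, C=100, L=50, IV=4
500 + 100 + 100 + 50 + 4 = 754

754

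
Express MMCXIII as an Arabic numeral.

MMCXIII: M=1000, M=1000, C=100, X=10, I=1, I=1, I=1
1000 + 1000 + 100 + 10 + 1 + 1 + 1 = 2113

2113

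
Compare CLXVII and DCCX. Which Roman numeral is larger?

CLXVII = 167
DCCX = 710
710 is larger

DCCX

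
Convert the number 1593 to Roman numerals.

Convert 1593 to Roman numerals:
  1593 contains 1×1000 (M)
  593 contains 1×500 (D)
  93 contains 1×90 (XC)
  3 contains 3×1 (III)

MDXCIII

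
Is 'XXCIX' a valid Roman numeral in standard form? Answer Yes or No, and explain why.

'XXCIX': X (position 1) comes before the larger symbol C (position 3) without being directly in front of it as a subtractive pair; apart from IV, IX, XL, XC, CD and CM, symbols must go from largest to smallest

No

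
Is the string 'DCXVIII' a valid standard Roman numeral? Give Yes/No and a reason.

'DCXVIII': Check the rules: uses only the symbols I, V, X, L, C, D, M; no symbol is repeated more than three times in a row; V, L and D each appear at most once; no smaller symbol precedes a larger one (values never increase from left to right). Value: D (500) + C (100) + X (10) + V (5) + I (1) + I (1) + I (1) = 618. So it is a valid standard Roman numeral.

Yes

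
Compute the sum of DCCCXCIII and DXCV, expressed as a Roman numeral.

DCCCXCIII = 893
DXCV = 595
893 + 595 = 1488

MCDLXXXVIII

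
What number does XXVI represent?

XXVI: X=10, X=10, V=5, I=1
10 + 10 + 5 + 1 = 26

26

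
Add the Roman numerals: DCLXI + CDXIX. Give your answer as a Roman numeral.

DCLXI = 661
CDXIX = 419
661 + 419 = 1080

MLXXX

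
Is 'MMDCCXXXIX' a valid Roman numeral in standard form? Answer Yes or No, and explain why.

'MMDCCXXXIX': Check the rules: uses only the symbols I, V, X, L, C, D, M; no symbol is repeated more than three times in a row; V, L and D each appear at most once; the only place a smaller symbol precedes a larger one is the allowed subtractive pair IX, the symbol right after such a pair (if any) is smaller than the pair's first symbol, and otherwise the values never increase from left to right. Value: M (1000) + M (1000) + D (500) + C (100) + C (100) + X (10) + X (10) + X (10) + IX (9) = 2739. So it is a valid standard Roman numeral.

Yes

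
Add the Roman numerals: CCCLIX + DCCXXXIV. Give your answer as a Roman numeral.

CCCLIX = 359
DCCXXXIV = 734
359 + 734 = 1093

MXCIII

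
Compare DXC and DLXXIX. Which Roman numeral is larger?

DXC = 590
DLXXIX = 579
590 is larger

DXC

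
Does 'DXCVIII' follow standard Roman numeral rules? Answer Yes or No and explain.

'DXCVIII': Check the rules: uses only the symbols I, V, X, L, C, D, M; no symbol is repeated more than three times in a row; V, L and D each appear at most once; the only place a smaller symbol precedes a larger one is the allowed subtractive pair XC, the symbol right after such a pair (if any) is smaller than the pair's first symbol, and otherwise the values never increase from left to right. Value: D (500) + XC (90) + V (5) + I (1) + I (1) + I (1) = 598. So it is a valid standard Roman numeral.

Yes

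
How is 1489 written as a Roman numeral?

Convert 1489 to Roman numerals:
  1489 contains 1×1000 (M)
  489 contains 1×400 (CD)
  89 contains 1×50 (L)
  39 contains 3×10 (XXX)
  9 contains 1×9 (IX)

MCDLXXXIX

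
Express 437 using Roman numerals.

Convert 437 to Roman numerals:
  437 contains 1×400 (CD)
  37 contains 3×10 (XXX)
  7 contains 1×5 (V)
  2 contains 2×1 (II)

CDXXXVII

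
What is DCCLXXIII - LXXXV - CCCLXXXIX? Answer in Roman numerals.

DCCLXXIII = 773, LXXXV = 85, CCCLXXXIX = 389
773 - 85 = 688
688 - 389 = 299

CCXCIX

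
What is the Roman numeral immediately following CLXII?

CLXII = 162, so the next integer is 162 + 1 = 163

CLXIII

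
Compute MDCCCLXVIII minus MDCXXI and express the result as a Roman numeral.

MDCCCLXVIII = 1868
MDCXXI = 1621
1868 - 1621 = 247

CCXLVII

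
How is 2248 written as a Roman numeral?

Convert 2248 to Roman numerals:
  2248 contains 2×1000 (MM)
  248 contains 2×100 (CC)
  48 contains 1×40 (XL)
  8 contains 1×5 (V)
  3 contains 3×1 (III)

MMCCXLVIII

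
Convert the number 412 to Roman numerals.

Convert 412 to Roman numerals:
  412 contains 1×400 (CD)
  12 contains 1×10 (X)
  2 contains 2×1 (II)

CDXII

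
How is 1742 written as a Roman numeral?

Convert 1742 to Roman numerals:
  1742 contains 1×1000 (M)
  742 contains 1×500 (D)
  242 contains 2×100 (CC)
  42 contains 1×40 (XL)
  2 contains 2×1 (II)

MDCCXLII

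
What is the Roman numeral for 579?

Convert 579 to Roman numerals:
  579 contains 1×500 (D)
  79 contains 1×50 (L)
  29 contains 2×10 (XX)
  9 contains 1×9 (IX)

DLXXIX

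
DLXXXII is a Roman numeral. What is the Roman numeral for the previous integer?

DLXXXII = 582; previous is 581

DLXXXI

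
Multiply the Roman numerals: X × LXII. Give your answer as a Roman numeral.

X = 10
LXII = 62
10 × 62 = 620

DCXX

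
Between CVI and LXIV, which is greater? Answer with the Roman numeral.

CVI = 106
LXIV = 64
106 is larger

CVI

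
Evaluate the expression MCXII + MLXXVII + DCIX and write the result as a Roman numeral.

MCXII = 1112, MLXXVII = 1077, DCIX = 609
1112 + 1077 = 2189
2189 + 609 = 2798

MMDCCXCVIII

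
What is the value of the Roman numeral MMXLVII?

MMXLVII: M=1000, M=1000, XL=40, V=5, I=1, I=1
1000 + 1000 + 40 + 5 + 1 + 1 = 2047

2047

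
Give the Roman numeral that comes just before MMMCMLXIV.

MMMCMLXIV = 3964; previous is 3963

MMMCMLXIII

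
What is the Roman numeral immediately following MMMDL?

MMMDL = 3550, so the next integer is 3550 + 1 = 3551

MMMDLI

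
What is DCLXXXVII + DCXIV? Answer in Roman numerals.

DCLXXXVII = 687
DCXIV = 614
687 + 614 = 1301

MCCCI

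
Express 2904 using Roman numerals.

Convert 2904 to Roman numerals:
  2904 contains 2×1000 (MM)
  904 contains 1×900 (CM)
  4 contains 1×4 (IV)

MMCMIV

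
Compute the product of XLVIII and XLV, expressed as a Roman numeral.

XLVIII = 48
XLV = 45
48 × 45 = 2160

MMCLX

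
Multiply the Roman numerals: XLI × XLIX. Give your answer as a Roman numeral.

XLI = 41
XLIX = 49
41 × 49 = 2009

MMIX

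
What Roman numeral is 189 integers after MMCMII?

MMCMII = 2902
2902 + 189 = 3091

MMMXCI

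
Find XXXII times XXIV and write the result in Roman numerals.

XXXII = 32
XXIV = 24
32 × 24 = 768

DCCLXVIII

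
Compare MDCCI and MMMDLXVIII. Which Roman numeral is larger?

MDCCI = 1701
MMMDLXVIII = 3568
3568 is larger

MMMDLXVIII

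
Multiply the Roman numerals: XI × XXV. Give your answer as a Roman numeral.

XI = 11
XXV = 25
11 × 25 = 275

CCLXXV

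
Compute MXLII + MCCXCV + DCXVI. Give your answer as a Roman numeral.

MXLII = 1042, MCCXCV = 1295, DCXVI = 616
1042 + 1295 = 2337
2337 + 616 = 2953

MMCMLIII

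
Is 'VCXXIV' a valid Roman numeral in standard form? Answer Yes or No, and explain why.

'VCXXIV': V should not appear more than once

No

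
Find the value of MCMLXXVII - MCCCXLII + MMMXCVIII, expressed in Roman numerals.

MCMLXXVII = 1977, MCCCXLII = 1342, MMMXCVIII = 3098
1977 - 1342 = 635
635 + 3098 = 3733

MMMDCCXXXIII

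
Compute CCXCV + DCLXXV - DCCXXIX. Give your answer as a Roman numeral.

CCXCV = 295, DCLXXV = 675, DCCXXIX = 729
295 + 675 = 970
970 - 729 = 241

CCXLI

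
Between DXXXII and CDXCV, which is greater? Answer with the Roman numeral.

DXXXII = 532
CDXCV = 495
532 is larger

DXXXII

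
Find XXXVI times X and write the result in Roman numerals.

XXXVI = 36
X = 10
36 × 10 = 360

CCCLX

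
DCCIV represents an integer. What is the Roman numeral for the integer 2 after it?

DCCIV = 704
704 + 2 = 706

DCCVI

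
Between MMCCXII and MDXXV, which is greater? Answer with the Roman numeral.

MMCCXII = 2212
MDXXV = 1525
2212 is larger

MMCCXII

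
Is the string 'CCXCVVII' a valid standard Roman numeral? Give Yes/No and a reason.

'CCXCVVII': V should not appear more than once

No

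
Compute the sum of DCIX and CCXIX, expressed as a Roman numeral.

DCIX = 609
CCXIX = 219
609 + 219 = 828

DCCCXXVIII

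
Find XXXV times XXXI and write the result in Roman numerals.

XXXV = 35
XXXI = 31
35 × 31 = 1085

MLXXXV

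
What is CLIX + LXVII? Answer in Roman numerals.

CLIX = 159
LXVII = 67
159 + 67 = 226

CCXXVI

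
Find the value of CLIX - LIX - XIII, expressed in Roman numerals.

CLIX = 159, LIX = 59, XIII = 13
159 - 59 = 100
100 - 13 = 87

LXXXVII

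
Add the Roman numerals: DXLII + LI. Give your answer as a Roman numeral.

DXLII = 542
LI = 51
542 + 51 = 593

DXCIII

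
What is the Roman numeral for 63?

Convert 63 to Roman numerals:
  63 contains 1×50 (L)
  13 contains 1×10 (X)
  3 contains 3×1 (III)

LXIII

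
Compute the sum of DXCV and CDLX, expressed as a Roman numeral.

DXCV = 595
CDLX = 460
595 + 460 = 1055

MLV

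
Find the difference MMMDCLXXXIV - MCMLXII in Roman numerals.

MMMDCLXXXIV = 3684
MCMLXII = 1962
3684 - 1962 = 1722

MDCCXXII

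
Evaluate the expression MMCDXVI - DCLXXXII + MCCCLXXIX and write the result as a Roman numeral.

MMCDXVI = 2416, DCLXXXII = 682, MCCCLXXIX = 1379
2416 - 682 = 1734
1734 + 1379 = 3113

MMMCXIII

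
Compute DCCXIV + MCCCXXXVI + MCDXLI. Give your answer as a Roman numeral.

DCCXIV = 714, MCCCXXXVI = 1336, MCDXLI = 1441
714 + 1336 = 2050
2050 + 1441 = 3491

MMMCDXCI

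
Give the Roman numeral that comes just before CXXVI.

CXXVI = 126; previous is 125

CXXV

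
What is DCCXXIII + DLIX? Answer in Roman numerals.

DCCXXIII = 723
DLIX = 559
723 + 559 = 1282

MCCLXXXII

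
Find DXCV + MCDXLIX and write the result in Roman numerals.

DXCV = 595
MCDXLIX = 1449
595 + 1449 = 2044

MMXLIV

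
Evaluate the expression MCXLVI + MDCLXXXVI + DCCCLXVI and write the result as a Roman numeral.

MCXLVI = 1146, MDCLXXXVI = 1686, DCCCLXVI = 866
1146 + 1686 = 2832
2832 + 866 = 3698

MMMDCXCVIII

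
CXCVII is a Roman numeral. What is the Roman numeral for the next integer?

CXCVII = 197; next is 198

CXCVIII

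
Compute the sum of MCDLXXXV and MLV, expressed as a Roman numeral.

MCDLXXXV = 1485
MLV = 1055
1485 + 1055 = 2540

MMDXL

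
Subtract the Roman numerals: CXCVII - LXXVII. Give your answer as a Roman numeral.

CXCVII = 197
LXXVII = 77
197 - 77 = 120

CXX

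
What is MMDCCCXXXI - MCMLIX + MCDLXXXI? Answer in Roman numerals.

MMDCCCXXXI = 2831, MCMLIX = 1959, MCDLXXXI = 1481
2831 - 1959 = 872
872 + 1481 = 2353

MMCCCLIII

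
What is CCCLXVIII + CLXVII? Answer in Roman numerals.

CCCLXVIII = 368
CLXVII = 167
368 + 167 = 535

DXXXV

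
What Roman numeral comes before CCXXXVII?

CCXXXVII = 237; previous is 236

CCXXXVI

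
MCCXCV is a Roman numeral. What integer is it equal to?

MCCXCV: M=1000, C=100, C=100, XC=90, V=5
1000 + 100 + 100 + 90 + 5 = 1295

1295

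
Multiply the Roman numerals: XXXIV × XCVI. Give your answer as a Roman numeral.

XXXIV = 34
XCVI = 96
34 × 96 = 3264

MMMCCLXIV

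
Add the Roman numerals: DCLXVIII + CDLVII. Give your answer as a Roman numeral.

DCLXVIII = 668
CDLVII = 457
668 + 457 = 1125

MCXXV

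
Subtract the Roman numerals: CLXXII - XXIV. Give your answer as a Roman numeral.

CLXXII = 172
XXIV = 24
172 - 24 = 148

CXLVIII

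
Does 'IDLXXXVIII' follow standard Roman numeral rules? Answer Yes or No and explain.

'IDLXXXVIII': Invalid subtractive combination: ID

No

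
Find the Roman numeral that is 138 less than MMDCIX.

MMDCIX = 2609
2609 - 138 = 2471

MMCDLXXI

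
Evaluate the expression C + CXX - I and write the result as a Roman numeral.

C = 100, CXX = 120, I = 1
100 + 120 = 220
220 - 1 = 219

CCXIX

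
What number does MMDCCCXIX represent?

MMDCCCXIX: M=1000, M=1000, D=500, C=100, C=100, C=100, X=10, IX=9
1000 + 1000 + 500 + 100 + 100 + 100 + 10 + 9 = 2819

2819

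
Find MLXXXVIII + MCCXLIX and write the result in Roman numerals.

MLXXXVIII = 1088
MCCXLIX = 1249
1088 + 1249 = 2337

MMCCCXXXVII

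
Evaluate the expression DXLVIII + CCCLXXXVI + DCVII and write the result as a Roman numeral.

DXLVIII = 548, CCCLXXXVI = 386, DCVII = 607
548 + 386 = 934
934 + 607 = 1541

MDXLI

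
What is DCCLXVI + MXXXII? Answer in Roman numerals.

DCCLXVI = 766
MXXXII = 1032
766 + 1032 = 1798

MDCCXCVIII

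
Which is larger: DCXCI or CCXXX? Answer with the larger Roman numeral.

DCXCI = 691
CCXXX = 230
691 is larger

DCXCI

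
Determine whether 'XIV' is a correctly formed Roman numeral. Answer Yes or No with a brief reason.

'XIV': Check the rules: uses only the symbols I, V, X, L, C, D, M; no symbol is repeated more than three times in a row; V, L and D each appear at most once; the only place a smaller symbol precedes a larger one is the allowed subtractive pair IV, the symbol right after such a pair (if any) is smaller than the pair's first symbol, and otherwise the values never increase from left to right. Value: X (10) + IV (4) = 14. So it is a valid standard Roman numeral.

Yes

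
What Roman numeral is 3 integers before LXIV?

LXIV = 64
64 - 3 = 61

LXI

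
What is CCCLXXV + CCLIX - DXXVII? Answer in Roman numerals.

CCCLXXV = 375, CCLIX = 259, DXXVII = 527
375 + 259 = 634
634 - 527 = 107

CVII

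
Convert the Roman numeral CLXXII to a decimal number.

CLXXII: C=100, L=50, X=10, X=10, I=1, I=1
100 + 50 + 10 + 10 + 1 + 1 = 172

172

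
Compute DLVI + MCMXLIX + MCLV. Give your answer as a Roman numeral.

DLVI = 556, MCMXLIX = 1949, MCLV = 1155
556 + 1949 = 2505
2505 + 1155 = 3660

MMMDCLX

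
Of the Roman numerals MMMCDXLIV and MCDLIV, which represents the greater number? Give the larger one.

MMMCDXLIV = 3444
MCDLIV = 1454
3444 is larger

MMMCDXLIV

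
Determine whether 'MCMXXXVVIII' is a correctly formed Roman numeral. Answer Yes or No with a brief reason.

'MCMXXXVVIII': V should not appear more than once

No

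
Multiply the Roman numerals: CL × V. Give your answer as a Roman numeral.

CL = 150
V = 5
150 × 5 = 750

DCCL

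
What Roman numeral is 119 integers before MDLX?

MDLX = 1560
1560 - 119 = 1441

MCDXLI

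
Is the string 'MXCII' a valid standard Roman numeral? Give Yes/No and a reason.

'MXCII': Check the rules: uses only the symbols I, V, X, L, C, D, M; no symbol is repeated more than three times in a row; V, L and D each appear at most once; the only place a smaller symbol precedes a larger one is the allowed subtractive pair XC, the symbol right after such a pair (if any) is smaller than the pair's first symbol, and otherwise the values never increase from left to right. Value: M (1000) + XC (90) + I (1) + I (1) = 1092. So it is a valid standard Roman numeral.

Yes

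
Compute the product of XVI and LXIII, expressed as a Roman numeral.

XVI = 16
LXIII = 63
16 × 63 = 1008

MVIII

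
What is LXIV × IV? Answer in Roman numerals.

LXIV = 64
IV = 4
64 × 4 = 256

CCLVI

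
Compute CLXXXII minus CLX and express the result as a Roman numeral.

CLXXXII = 182
CLX = 160
182 - 160 = 22

XXII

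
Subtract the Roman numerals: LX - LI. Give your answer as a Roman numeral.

LX = 60
LI = 51
60 - 51 = 9

IX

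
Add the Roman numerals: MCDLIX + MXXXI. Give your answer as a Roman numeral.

MCDLIX = 1459
MXXXI = 1031
1459 + 1031 = 2490

MMCDXC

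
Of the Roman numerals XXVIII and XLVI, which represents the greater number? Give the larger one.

XXVIII = 28
XLVI = 46
46 is larger

XLVI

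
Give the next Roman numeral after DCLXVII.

DCLXVII = 667, so the next integer is 667 + 1 = 668

DCLXVIII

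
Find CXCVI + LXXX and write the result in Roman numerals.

CXCVI = 196
LXXX = 80
196 + 80 = 276

CCLXXVI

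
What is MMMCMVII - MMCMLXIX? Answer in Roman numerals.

MMMCMVII = 3907
MMCMLXIX = 2969
3907 - 2969 = 938

CMXXXVIII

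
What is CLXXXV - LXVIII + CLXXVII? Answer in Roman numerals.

CLXXXV = 185, LXVIII = 68, CLXXVII = 177
185 - 68 = 117
117 + 177 = 294

CCXCIV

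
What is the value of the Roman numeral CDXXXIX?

CDXXXIX: CD=400, X=10, X=10, X=10, IX=9
400 + 10 + 10 + 10 + 9 = 439

439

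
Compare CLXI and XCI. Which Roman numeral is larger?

CLXI = 161
XCI = 91
161 is larger

CLXI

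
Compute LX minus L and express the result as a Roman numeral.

LX = 60
L = 50
60 - 50 = 10

X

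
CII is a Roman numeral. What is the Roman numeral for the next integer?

CII = 102; next is 103

CIII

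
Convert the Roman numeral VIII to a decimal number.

VIII: V=5, I=1, I=1, I=1
5 + 1 + 1 + 1 = 8

8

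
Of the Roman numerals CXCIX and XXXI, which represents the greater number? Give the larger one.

CXCIX = 199
XXXI = 31
199 is larger

CXCIX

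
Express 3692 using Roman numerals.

Convert 3692 to Roman numerals:
  3692 contains 3×1000 (MMM)
  692 contains 1×500 (D)
  192 contains 1×100 (C)
  92 contains 1×90 (XC)
  2 contains 2×1 (II)

MMMDCXCII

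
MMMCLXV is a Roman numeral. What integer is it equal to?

MMMCLXV: M=1000, M=1000, M=1000, C=100, L=50, X=10, V=5
1000 + 1000 + 1000 + 100 + 50 + 10 + 5 = 3165

3165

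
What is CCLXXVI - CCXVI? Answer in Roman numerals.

CCLXXVI = 276
CCXVI = 216
276 - 216 = 60

LX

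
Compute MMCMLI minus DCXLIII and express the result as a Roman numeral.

MMCMLI = 2951
DCXLIII = 643
2951 - 643 = 2308

MMCCCVIII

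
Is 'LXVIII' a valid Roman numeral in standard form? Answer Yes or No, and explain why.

'LXVIII': Check the rules: uses only the symbols I, V, X, L, C, D, M; no symbol is repeated more than three times in a row; V, L and D each appear at most once; no smaller symbol precedes a larger one (values never increase from left to right). Value: L (50) + X (10) + V (5) + I (1) + I (1) + I (1) = 68. So it is a valid standard Roman numeral.

Yes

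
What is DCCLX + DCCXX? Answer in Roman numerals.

DCCLX = 760
DCCXX = 720
760 + 720 = 1480

MCDLXXX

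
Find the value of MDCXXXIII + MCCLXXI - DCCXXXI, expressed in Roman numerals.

MDCXXXIII = 1633, MCCLXXI = 1271, DCCXXXI = 731
1633 + 1271 = 2904
2904 - 731 = 2173

MMCLXXIII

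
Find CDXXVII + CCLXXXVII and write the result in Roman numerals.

CDXXVII = 427
CCLXXXVII = 287
427 + 287 = 714

DCCXIV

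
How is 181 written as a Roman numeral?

Convert 181 to Roman numerals:
  181 contains 1×100 (C)
  81 contains 1×50 (L)
  31 contains 3×10 (XXX)
  1 contains 1×1 (I)

CLXXXI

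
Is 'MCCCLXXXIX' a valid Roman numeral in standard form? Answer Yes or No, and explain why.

'MCCCLXXXIX': Check the rules: uses only the symbols I, V, X, L, C, D, M; no symbol is repeated more than three times in a row; V, L and D each appear at most once; the only place a smaller symbol precedes a larger one is the allowed subtractive pair IX, the symbol right after such a pair (if any) is smaller than the pair's first symbol, and otherwise the values never increase from left to right. Value: M (1000) + C (100) + C (100) + C (100) + L (50) + X (10) + X (10) + X (10) + IX (9) = 1389. So it is a valid standard Roman numeral.

Yes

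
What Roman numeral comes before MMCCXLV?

MMCCXLV = 2245; previous is 2244

MMCCXLIV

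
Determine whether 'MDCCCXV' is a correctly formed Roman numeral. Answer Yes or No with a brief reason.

'MDCCCXV': Check the rules: uses only the symbols I, V, X, L, C, D, M; no symbol is repeated more than three times in a row; V, L and D each appear at most once; no smaller symbol precedes a larger one (values never increase from left to right). Value: M (1000) + D (500) + C (100) + C (100) + C (100) + X (10) + V (5) = 1815. So it is a valid standard Roman numeral.

Yes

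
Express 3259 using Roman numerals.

Convert 3259 to Roman numerals:
  3259 contains 3×1000 (MMM)
  259 contains 2×100 (CC)
  59 contains 1×50 (L)
  9 contains 1×9 (IX)

MMMCCLIX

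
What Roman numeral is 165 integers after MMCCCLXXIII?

MMCCCLXXIII = 2373
2373 + 165 = 2538

MMDXXXVIII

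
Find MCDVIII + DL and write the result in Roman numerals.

MCDVIII = 1408
DL = 550
1408 + 550 = 1958

MCMLVIII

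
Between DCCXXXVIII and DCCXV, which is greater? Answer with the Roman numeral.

DCCXXXVIII = 738
DCCXV = 715
738 is larger

DCCXXXVIII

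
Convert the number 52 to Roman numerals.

Convert 52 to Roman numerals:
  52 contains 1×50 (L)
  2 contains 2×1 (II)

LII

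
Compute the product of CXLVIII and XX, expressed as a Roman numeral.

CXLVIII = 148
XX = 20
148 × 20 = 2960

MMCMLX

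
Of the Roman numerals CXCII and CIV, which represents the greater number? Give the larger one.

CXCII = 192
CIV = 104
192 is larger

CXCII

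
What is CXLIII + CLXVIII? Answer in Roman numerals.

CXLIII = 143
CLXVIII = 168
143 + 168 = 311

CCCXI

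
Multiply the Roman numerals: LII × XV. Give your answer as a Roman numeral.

LII = 52
XV = 15
52 × 15 = 780

DCCLXXX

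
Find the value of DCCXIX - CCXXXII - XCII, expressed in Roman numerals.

DCCXIX = 719, CCXXXII = 232, XCII = 92
719 - 232 = 487
487 - 92 = 395

CCCXCV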